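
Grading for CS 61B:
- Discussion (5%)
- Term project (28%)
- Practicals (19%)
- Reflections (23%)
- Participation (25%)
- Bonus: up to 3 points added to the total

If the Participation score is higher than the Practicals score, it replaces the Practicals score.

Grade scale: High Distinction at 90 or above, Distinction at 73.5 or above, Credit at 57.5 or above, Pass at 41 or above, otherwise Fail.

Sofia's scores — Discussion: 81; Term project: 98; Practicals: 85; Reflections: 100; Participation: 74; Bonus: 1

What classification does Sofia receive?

High Distinction

Participation (74) ≤ Practicals (85), so Practicals stays at 85.
Weighted total:
  Discussion 81 × 0.05 = 4.05
  Term project 98 × 0.28 = 27.44
  Practicals 85 × 0.19 = 16.15
  Reflections 100 × 0.23 = 23
  Participation 74 × 0.25 = 18.5
Sum = 89.14
Bonus: 89.14 + 1 = 90.14
90.14 ≥ 90 → High Distinction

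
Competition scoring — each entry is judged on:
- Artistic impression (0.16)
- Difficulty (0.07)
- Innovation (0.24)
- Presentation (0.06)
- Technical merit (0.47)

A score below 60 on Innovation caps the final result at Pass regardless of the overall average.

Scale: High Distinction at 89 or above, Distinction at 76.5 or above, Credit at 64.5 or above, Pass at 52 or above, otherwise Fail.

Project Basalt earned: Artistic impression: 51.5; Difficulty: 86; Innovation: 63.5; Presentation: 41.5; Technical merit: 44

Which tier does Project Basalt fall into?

Innovation score 63.5 ≥ 60: minimum met.
Weighted total:
  Artistic impression 51.5 × 0.16 = 8.24
  Difficulty 86 × 0.07 = 6.02
  Innovation 63.5 × 0.24 = 15.24
  Presentation 41.5 × 0.06 = 2.49
  Technical merit 44 × 0.47 = 20.68
Sum = 52.67
52.67 is ≥ 52 and < 64.5 → Pass

Pass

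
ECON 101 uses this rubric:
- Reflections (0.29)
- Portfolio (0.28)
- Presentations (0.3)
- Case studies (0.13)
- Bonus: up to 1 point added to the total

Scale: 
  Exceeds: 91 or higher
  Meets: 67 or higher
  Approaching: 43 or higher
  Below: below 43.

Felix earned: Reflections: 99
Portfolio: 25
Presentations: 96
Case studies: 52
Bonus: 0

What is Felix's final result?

Meets

Weighted total:
  Reflections 99 × 0.29 = 28.71
  Portfolio 25 × 0.28 = 7
  Presentations 96 × 0.3 = 28.8
  Case studies 52 × 0.13 = 6.76
Sum = 71.27
Bonus: 71.27 + 0 = 71.27
71.27 is ≥ 67 and < 91 → Meets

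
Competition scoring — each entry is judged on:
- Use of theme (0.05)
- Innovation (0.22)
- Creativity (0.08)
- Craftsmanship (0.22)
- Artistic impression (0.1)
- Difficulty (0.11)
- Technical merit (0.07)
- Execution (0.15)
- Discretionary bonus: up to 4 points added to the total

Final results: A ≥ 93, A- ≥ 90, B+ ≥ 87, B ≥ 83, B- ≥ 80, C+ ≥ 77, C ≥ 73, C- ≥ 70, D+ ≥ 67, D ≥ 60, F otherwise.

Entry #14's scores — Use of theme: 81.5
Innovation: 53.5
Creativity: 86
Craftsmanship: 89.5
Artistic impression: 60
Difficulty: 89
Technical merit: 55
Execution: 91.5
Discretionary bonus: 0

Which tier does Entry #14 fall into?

C

Weighted total:
  Use of theme 81.5 × 0.05 = 4.075
  Innovation 53.5 × 0.22 = 11.77
  Creativity 86 × 0.08 = 6.88
  Craftsmanship 89.5 × 0.22 = 19.69
  Artistic impression 60 × 0.1 = 6
  Difficulty 89 × 0.11 = 9.79
  Technical merit 55 × 0.07 = 3.85
  Execution 91.5 × 0.15 = 13.725
Sum = 75.78
Discretionary bonus: 75.78 + 0 = 75.78
75.78 is ≥ 73 and < 77 → C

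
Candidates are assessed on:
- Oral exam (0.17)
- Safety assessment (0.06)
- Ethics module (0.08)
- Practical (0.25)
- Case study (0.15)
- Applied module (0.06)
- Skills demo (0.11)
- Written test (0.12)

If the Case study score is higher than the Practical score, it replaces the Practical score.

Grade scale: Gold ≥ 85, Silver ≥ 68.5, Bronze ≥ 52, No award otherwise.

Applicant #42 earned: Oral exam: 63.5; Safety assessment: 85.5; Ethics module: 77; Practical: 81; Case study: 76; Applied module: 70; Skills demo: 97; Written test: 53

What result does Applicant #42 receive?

Silver

Case study (76) ≤ Practical (81), so Practical stays at 81.
Weighted total:
  Oral exam 63.5 × 0.17 = 10.795
  Safety assessment 85.5 × 0.06 = 5.13
  Ethics module 77 × 0.08 = 6.16
  Practical 81 × 0.25 = 20.25
  Case study 76 × 0.15 = 11.4
  Applied module 70 × 0.06 = 4.2
  Skills demo 97 × 0.11 = 10.67
  Written test 53 × 0.12 = 6.36
Sum = 74.965
74.965 is ≥ 68.5 and < 85 → Silver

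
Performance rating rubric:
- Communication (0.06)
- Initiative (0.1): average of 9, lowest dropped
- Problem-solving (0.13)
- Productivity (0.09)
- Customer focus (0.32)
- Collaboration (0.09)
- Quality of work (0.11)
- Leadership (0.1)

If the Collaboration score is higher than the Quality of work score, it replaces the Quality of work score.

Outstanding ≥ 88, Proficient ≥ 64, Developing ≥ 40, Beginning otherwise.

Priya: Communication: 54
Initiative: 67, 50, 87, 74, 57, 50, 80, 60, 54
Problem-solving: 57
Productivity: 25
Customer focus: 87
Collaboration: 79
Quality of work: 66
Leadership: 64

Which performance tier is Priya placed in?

Initiative: drop 50 → average of remaining 8 = 529/8 = 66.125
Collaboration (79) > Quality of work (66), so Quality of work counts as 79.
Weighted total:
  Communication 54 × 0.06 = 3.24
  Initiative 66.125 × 0.1 = 6.6125
  Problem-solving 57 × 0.13 = 7.41
  Productivity 25 × 0.09 = 2.25
  Customer focus 87 × 0.32 = 27.84
  Collaboration 79 × 0.09 = 7.11
  Quality of work 79 × 0.11 = 8.69
  Leadership 64 × 0.1 = 6.4
Sum = 69.5525
69.5525 is ≥ 64 and < 88 → Proficient

Proficient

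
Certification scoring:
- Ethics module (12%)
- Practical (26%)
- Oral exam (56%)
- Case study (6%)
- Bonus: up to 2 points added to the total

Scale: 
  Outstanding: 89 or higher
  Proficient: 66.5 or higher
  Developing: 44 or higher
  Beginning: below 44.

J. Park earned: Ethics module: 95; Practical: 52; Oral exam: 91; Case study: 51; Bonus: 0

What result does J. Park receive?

Proficient

Weighted total:
  Ethics module 95 × 0.12 = 11.4
  Practical 52 × 0.26 = 13.52
  Oral exam 91 × 0.56 = 50.96
  Case study 51 × 0.06 = 3.06
Sum = 78.94
Bonus: 78.94 + 0 = 78.94
78.94 is ≥ 66.5 and < 89 → Proficient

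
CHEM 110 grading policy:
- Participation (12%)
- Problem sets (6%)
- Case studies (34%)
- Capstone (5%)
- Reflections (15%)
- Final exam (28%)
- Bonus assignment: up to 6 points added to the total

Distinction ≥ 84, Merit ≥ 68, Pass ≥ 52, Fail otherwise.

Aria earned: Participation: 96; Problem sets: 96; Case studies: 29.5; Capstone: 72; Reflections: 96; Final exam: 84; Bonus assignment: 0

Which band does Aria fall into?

Weighted total:
  Participation 96 × 0.12 = 11.52
  Problem sets 96 × 0.06 = 5.76
  Case studies 29.5 × 0.34 = 10.03
  Capstone 72 × 0.05 = 3.6
  Reflections 96 × 0.15 = 14.4
  Final exam 84 × 0.28 = 23.52
Sum = 68.83
Bonus assignment: 68.83 + 0 = 68.83
68.83 is ≥ 68 and < 84 → Merit

Merit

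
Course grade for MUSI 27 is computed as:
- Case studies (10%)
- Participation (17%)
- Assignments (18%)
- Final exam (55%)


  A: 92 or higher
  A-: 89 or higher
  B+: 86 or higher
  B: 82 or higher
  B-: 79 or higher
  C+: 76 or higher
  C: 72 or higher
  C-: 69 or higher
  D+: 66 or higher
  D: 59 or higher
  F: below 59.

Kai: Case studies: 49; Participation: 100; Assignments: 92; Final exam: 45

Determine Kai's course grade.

Weighted total:
  Case studies 49 × 0.1 = 4.9
  Participation 100 × 0.17 = 17
  Assignments 92 × 0.18 = 16.56
  Final exam 45 × 0.55 = 24.75
Sum = 63.21
63.21 is ≥ 59 and < 66 → D

D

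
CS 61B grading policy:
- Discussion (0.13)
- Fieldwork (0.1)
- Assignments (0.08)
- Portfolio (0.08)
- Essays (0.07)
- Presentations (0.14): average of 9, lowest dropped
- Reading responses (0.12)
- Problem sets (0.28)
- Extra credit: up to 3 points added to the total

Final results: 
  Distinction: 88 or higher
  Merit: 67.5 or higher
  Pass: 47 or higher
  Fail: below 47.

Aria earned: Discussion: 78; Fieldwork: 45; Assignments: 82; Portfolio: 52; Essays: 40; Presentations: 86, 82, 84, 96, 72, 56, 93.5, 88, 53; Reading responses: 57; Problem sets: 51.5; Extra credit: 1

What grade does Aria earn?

Pass

Presentations: drop 53 → average of remaining 8 = 657.5/8 = 82.1875
Weighted total:
  Discussion 78 × 0.13 = 10.14
  Fieldwork 45 × 0.1 = 4.5
  Assignments 82 × 0.08 = 6.56
  Portfolio 52 × 0.08 = 4.16
  Essays 40 × 0.07 = 2.8
  Presentations 82.1875 × 0.14 = 11.50625
  Reading responses 57 × 0.12 = 6.84
  Problem sets 51.5 × 0.28 = 14.42
Sum = 60.92625
Extra credit: 60.92625 + 1 = 61.92625
61.92625 is ≥ 47 and < 67.5 → Pass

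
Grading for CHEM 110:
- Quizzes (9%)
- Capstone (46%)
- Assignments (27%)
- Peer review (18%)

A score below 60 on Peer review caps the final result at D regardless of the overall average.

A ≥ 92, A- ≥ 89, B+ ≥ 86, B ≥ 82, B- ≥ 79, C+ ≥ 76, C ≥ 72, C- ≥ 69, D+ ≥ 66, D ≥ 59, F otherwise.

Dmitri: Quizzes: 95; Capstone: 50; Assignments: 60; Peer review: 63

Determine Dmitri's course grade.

Peer review score 63 ≥ 60: minimum met.
Weighted total:
  Quizzes 95 × 0.09 = 8.55
  Capstone 50 × 0.46 = 23
  Assignments 60 × 0.27 = 16.2
  Peer review 63 × 0.18 = 11.34
Sum = 59.09
59.09 is ≥ 59 and < 66 → D

D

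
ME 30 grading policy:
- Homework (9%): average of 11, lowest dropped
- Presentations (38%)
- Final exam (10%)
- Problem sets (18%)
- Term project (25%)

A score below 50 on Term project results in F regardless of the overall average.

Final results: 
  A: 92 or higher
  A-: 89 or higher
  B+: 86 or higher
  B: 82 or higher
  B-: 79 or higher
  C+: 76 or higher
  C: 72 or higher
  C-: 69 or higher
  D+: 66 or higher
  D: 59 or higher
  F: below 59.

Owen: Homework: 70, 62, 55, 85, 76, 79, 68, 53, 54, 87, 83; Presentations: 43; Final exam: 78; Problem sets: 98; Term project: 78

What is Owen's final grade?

D+

Homework: drop 53 → average of remaining 10 = 719/10 = 71.9
Term project score 78 ≥ 50: minimum met.
Weighted total:
  Homework 71.9 × 0.09 = 6.471
  Presentations 43 × 0.38 = 16.34
  Final exam 78 × 0.1 = 7.8
  Problem sets 98 × 0.18 = 17.64
  Term project 78 × 0.25 = 19.5
Sum = 67.751
67.751 is ≥ 66 and < 69 → D+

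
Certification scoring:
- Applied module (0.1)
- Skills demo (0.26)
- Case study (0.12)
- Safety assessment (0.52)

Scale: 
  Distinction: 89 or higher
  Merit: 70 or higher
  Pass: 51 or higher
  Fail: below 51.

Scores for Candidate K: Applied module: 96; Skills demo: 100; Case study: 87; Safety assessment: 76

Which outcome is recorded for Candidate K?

Weighted total:
  Applied module 96 × 0.1 = 9.6
  Skills demo 100 × 0.26 = 26
  Case study 87 × 0.12 = 10.44
  Safety assessment 76 × 0.52 = 39.52
Sum = 85.56
85.56 is ≥ 70 and < 89 → Merit

Merit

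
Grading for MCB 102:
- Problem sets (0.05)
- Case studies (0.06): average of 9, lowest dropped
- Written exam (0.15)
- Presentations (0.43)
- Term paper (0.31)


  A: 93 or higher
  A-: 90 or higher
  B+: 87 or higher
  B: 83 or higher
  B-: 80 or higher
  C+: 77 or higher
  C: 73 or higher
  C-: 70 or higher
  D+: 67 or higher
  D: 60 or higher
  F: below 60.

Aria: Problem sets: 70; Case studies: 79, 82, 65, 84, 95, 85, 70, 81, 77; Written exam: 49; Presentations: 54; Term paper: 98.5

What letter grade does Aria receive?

D+

Case studies: drop 65 → average of remaining 8 = 653/8 = 81.625
Weighted total:
  Problem sets 70 × 0.05 = 3.5
  Case studies 81.625 × 0.06 = 4.8975
  Written exam 49 × 0.15 = 7.35
  Presentations 54 × 0.43 = 23.22
  Term paper 98.5 × 0.31 = 30.535
Sum = 69.5025
69.5025 is ≥ 67 and < 70 → D+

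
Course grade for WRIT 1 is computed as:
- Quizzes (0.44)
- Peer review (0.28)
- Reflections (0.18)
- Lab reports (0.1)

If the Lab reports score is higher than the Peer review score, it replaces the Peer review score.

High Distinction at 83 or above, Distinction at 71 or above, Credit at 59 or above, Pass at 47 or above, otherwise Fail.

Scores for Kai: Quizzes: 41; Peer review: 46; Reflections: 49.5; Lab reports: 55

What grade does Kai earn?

Pass

Lab reports (55) > Peer review (46), so Peer review counts as 55.
Weighted total:
  Quizzes 41 × 0.44 = 18.04
  Peer review 55 × 0.28 = 15.4
  Reflections 49.5 × 0.18 = 8.91
  Lab reports 55 × 0.1 = 5.5
Sum = 47.85
47.85 is ≥ 47 and < 59 → Pass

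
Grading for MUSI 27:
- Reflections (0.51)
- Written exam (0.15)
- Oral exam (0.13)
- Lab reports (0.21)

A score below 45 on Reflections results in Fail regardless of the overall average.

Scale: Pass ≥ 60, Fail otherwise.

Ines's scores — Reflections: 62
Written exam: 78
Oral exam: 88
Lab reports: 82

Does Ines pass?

Pass

Reflections score 62 ≥ 45: minimum met.
Weighted total:
  Reflections 62 × 0.51 = 31.62
  Written exam 78 × 0.15 = 11.7
  Oral exam 88 × 0.13 = 11.44
  Lab reports 82 × 0.21 = 17.22
Sum = 71.98
71.98 ≥ 60 → Pass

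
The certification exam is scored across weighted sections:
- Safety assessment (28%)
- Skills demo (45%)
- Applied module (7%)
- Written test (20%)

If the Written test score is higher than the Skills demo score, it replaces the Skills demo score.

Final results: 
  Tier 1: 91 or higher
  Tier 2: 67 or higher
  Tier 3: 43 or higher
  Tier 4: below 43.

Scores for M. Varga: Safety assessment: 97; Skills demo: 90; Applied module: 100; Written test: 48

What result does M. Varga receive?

Tier 2

Written test (48) ≤ Skills demo (90), so Skills demo stays at 90.
Weighted total:
  Safety assessment 97 × 0.28 = 27.16
  Skills demo 90 × 0.45 = 40.5
  Applied module 100 × 0.07 = 7
  Written test 48 × 0.2 = 9.6
Sum = 84.26
84.26 is ≥ 67 and < 91 → Tier 2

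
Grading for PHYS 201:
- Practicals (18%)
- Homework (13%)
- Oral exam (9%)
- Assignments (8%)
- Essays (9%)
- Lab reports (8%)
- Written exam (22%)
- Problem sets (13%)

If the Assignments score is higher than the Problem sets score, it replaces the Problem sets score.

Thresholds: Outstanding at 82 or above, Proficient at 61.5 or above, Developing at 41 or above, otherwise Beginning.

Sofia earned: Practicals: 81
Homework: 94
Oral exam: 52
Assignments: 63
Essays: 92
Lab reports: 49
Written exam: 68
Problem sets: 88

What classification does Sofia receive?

Proficient

Assignments (63) ≤ Problem sets (88), so Problem sets stays at 88.
Weighted total:
  Practicals 81 × 0.18 = 14.58
  Homework 94 × 0.13 = 12.22
  Oral exam 52 × 0.09 = 4.68
  Assignments 63 × 0.08 = 5.04
  Essays 92 × 0.09 = 8.28
  Lab reports 49 × 0.08 = 3.92
  Written exam 68 × 0.22 = 14.96
  Problem sets 88 × 0.13 = 11.44
Sum = 75.12
75.12 is ≥ 61.5 and < 82 → Proficient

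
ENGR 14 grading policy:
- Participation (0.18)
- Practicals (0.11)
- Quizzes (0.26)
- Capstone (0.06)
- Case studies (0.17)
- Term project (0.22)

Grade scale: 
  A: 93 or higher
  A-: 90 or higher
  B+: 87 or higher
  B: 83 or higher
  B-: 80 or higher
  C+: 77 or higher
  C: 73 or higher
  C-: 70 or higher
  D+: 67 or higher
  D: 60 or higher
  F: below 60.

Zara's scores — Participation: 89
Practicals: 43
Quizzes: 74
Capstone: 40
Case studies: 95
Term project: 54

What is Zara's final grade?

Weighted total:
  Participation 89 × 0.18 = 16.02
  Practicals 43 × 0.11 = 4.73
  Quizzes 74 × 0.26 = 19.24
  Capstone 40 × 0.06 = 2.4
  Case studies 95 × 0.17 = 16.15
  Term project 54 × 0.22 = 11.88
Sum = 70.42
70.42 is ≥ 70 and < 73 → C-

C-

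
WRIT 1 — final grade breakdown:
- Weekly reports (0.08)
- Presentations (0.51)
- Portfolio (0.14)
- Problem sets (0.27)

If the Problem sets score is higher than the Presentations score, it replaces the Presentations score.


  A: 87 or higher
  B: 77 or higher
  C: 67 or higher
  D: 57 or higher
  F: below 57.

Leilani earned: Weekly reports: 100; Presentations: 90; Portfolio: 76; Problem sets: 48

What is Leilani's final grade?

Problem sets (48) ≤ Presentations (90), so Presentations stays at 90.
Weighted total:
  Weekly reports 100 × 0.08 = 8
  Presentations 90 × 0.51 = 45.9
  Portfolio 76 × 0.14 = 10.64
  Problem sets 48 × 0.27 = 12.96
Sum = 77.5
77.5 is ≥ 77 and < 87 → B

B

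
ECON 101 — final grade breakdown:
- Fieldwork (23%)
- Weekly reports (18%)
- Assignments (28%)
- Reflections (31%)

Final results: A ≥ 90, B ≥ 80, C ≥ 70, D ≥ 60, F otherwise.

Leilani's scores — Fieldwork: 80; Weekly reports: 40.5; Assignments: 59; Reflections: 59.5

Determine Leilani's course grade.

Weighted total:
  Fieldwork 80 × 0.23 = 18.4
  Weekly reports 40.5 × 0.18 = 7.29
  Assignments 59 × 0.28 = 16.52
  Reflections 59.5 × 0.31 = 18.445
Sum = 60.655
60.655 is ≥ 60 and < 70 → D

D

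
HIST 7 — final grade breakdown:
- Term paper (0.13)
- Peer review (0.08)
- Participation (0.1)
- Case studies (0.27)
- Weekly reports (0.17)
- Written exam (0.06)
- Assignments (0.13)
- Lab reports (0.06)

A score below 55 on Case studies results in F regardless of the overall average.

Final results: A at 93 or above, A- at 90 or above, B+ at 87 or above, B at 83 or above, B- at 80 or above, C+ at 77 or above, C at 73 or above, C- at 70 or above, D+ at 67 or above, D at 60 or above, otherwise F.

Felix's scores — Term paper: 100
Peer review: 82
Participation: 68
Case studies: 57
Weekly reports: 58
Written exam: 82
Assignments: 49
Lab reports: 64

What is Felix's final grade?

Case studies score 57 ≥ 55: minimum met.
Weighted total:
  Term paper 100 × 0.13 = 13
  Peer review 82 × 0.08 = 6.56
  Participation 68 × 0.1 = 6.8
  Case studies 57 × 0.27 = 15.39
  Weekly reports 58 × 0.17 = 9.86
  Written exam 82 × 0.06 = 4.92
  Assignments 49 × 0.13 = 6.37
  Lab reports 64 × 0.06 = 3.84
Sum = 66.74
66.74 is ≥ 60 and < 67 → D

D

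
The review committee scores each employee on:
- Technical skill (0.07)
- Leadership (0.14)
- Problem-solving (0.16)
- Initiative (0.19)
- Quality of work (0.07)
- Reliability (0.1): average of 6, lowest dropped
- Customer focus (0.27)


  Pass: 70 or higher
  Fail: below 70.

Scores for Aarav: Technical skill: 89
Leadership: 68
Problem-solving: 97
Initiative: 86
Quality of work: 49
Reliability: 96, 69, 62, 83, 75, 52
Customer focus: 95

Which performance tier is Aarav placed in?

Pass

Reliability: drop 52 → average of remaining 5 = 385/5 = 77
Weighted total:
  Technical skill 89 × 0.07 = 6.23
  Leadership 68 × 0.14 = 9.52
  Problem-solving 97 × 0.16 = 15.52
  Initiative 86 × 0.19 = 16.34
  Quality of work 49 × 0.07 = 3.43
  Reliability 77 × 0.1 = 7.7
  Customer focus 95 × 0.27 = 25.65
Sum = 84.39
84.39 ≥ 70 → Pass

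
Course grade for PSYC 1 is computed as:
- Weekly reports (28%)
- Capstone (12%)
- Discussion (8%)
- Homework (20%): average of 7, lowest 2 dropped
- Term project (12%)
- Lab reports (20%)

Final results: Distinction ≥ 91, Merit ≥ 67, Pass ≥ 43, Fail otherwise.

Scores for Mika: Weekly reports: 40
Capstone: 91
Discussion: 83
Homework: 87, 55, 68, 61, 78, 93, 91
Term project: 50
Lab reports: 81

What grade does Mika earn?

Homework: drop 55, 61 → average of remaining 5 = 417/5 = 83.4
Weighted total:
  Weekly reports 40 × 0.28 = 11.2
  Capstone 91 × 0.12 = 10.92
  Discussion 83 × 0.08 = 6.64
  Homework 83.4 × 0.2 = 16.68
  Term project 50 × 0.12 = 6
  Lab reports 81 × 0.2 = 16.2
Sum = 67.64
67.64 is ≥ 67 and < 91 → Merit

Merit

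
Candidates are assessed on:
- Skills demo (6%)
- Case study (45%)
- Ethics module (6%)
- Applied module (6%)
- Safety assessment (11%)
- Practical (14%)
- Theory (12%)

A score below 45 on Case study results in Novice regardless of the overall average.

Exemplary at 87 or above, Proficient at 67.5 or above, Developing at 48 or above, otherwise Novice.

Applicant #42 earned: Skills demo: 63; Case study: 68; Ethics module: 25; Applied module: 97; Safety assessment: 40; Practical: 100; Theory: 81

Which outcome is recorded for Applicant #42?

Case study score 68 ≥ 45: minimum met.
Weighted total:
  Skills demo 63 × 0.06 = 3.78
  Case study 68 × 0.45 = 30.6
  Ethics module 25 × 0.06 = 1.5
  Applied module 97 × 0.06 = 5.82
  Safety assessment 40 × 0.11 = 4.4
  Practical 100 × 0.14 = 14
  Theory 81 × 0.12 = 9.72
Sum = 69.82
69.82 is ≥ 67.5 and < 87 → Proficient

Proficient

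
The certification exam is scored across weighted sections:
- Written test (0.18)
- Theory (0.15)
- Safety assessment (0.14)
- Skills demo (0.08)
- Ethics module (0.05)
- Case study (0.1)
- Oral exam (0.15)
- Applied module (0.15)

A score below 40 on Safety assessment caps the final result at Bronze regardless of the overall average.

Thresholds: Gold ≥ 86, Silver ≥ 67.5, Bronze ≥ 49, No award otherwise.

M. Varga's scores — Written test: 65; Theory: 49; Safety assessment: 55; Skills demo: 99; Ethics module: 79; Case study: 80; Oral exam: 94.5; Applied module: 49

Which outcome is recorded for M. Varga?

Safety assessment score 55 ≥ 40: minimum met.
Weighted total:
  Written test 65 × 0.18 = 11.7
  Theory 49 × 0.15 = 7.35
  Safety assessment 55 × 0.14 = 7.7
  Skills demo 99 × 0.08 = 7.92
  Ethics module 79 × 0.05 = 3.95
  Case study 80 × 0.1 = 8
  Oral exam 94.5 × 0.15 = 14.175
  Applied module 49 × 0.15 = 7.35
Sum = 68.145
68.145 is ≥ 67.5 and < 86 → Silver

Silver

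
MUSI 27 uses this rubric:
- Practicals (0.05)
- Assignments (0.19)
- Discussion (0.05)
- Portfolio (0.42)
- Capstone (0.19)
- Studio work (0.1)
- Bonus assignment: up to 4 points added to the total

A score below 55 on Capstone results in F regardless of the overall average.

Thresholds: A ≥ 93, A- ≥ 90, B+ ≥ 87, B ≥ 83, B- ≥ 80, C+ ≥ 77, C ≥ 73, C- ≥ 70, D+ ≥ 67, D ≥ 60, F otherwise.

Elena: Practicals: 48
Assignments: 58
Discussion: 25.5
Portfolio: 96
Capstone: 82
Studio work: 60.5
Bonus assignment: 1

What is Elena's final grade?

Capstone score 82 ≥ 55: minimum met.
Weighted total:
  Practicals 48 × 0.05 = 2.4
  Assignments 58 × 0.19 = 11.02
  Discussion 25.5 × 0.05 = 1.275
  Portfolio 96 × 0.42 = 40.32
  Capstone 82 × 0.19 = 15.58
  Studio work 60.5 × 0.1 = 6.05
Sum = 76.645
Bonus assignment: 76.645 + 1 = 77.645
77.645 is ≥ 77 and < 80 → C+

C+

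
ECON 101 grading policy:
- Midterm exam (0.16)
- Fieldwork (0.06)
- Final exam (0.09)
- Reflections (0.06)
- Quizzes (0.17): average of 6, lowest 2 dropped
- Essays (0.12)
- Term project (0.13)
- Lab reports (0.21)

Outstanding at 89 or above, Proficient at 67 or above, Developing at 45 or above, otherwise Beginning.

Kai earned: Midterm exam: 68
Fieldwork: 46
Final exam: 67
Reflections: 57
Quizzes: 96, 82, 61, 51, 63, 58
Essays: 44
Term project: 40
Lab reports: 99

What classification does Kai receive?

Quizzes: drop 51, 58 → average of remaining 4 = 302/4 = 75.5
Weighted total:
  Midterm exam 68 × 0.16 = 10.88
  Fieldwork 46 × 0.06 = 2.76
  Final exam 67 × 0.09 = 6.03
  Reflections 57 × 0.06 = 3.42
  Quizzes 75.5 × 0.17 = 12.835
  Essays 44 × 0.12 = 5.28
  Term project 40 × 0.13 = 5.2
  Lab reports 99 × 0.21 = 20.79
Sum = 67.195
67.195 is ≥ 67 and < 89 → Proficient

Proficient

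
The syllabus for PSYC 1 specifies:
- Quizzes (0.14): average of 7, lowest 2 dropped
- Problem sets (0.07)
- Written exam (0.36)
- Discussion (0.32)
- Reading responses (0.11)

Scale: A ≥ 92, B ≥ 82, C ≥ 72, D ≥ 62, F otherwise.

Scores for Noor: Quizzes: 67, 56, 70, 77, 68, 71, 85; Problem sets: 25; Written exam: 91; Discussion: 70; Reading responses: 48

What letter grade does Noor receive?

C

Quizzes: drop 56, 67 → average of remaining 5 = 371/5 = 74.2
Weighted total:
  Quizzes 74.2 × 0.14 = 10.388
  Problem sets 25 × 0.07 = 1.75
  Written exam 91 × 0.36 = 32.76
  Discussion 70 × 0.32 = 22.4
  Reading responses 48 × 0.11 = 5.28
Sum = 72.578
72.578 is ≥ 72 and < 82 → C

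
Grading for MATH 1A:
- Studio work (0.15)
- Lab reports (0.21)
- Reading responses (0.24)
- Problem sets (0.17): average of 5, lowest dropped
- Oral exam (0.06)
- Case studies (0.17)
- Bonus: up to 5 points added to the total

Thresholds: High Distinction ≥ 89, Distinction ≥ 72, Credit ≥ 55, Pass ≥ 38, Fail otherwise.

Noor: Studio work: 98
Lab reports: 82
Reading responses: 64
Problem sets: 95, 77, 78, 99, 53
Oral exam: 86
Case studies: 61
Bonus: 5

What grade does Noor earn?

Problem sets: drop 53 → average of remaining 4 = 349/4 = 87.25
Weighted total:
  Studio work 98 × 0.15 = 14.7
  Lab reports 82 × 0.21 = 17.22
  Reading responses 64 × 0.24 = 15.36
  Problem sets 87.25 × 0.17 = 14.8325
  Oral exam 86 × 0.06 = 5.16
  Case studies 61 × 0.17 = 10.37
Sum = 77.6425
Bonus: 77.6425 + 5 = 82.6425
82.6425 is ≥ 72 and < 89 → Distinction

Distinction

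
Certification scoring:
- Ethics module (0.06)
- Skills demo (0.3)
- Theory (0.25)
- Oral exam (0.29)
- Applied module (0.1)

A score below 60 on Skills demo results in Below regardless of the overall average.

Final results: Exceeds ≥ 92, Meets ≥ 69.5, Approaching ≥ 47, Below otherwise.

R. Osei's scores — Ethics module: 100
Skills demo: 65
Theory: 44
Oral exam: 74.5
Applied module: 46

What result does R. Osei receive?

Approaching

Skills demo score 65 ≥ 60: minimum met.
Weighted total:
  Ethics module 100 × 0.06 = 6
  Skills demo 65 × 0.3 = 19.5
  Theory 44 × 0.25 = 11
  Oral exam 74.5 × 0.29 = 21.605
  Applied module 46 × 0.1 = 4.6
Sum = 62.705
62.705 is ≥ 47 and < 69.5 → Approaching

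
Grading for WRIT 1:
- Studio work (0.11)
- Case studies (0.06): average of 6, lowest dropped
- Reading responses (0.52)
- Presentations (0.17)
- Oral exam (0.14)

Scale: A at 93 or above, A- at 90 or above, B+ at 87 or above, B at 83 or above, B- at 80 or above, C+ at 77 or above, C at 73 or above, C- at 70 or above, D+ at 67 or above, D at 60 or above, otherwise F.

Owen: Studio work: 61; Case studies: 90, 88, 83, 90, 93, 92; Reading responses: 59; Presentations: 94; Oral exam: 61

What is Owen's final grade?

Case studies: drop 83 → average of remaining 5 = 453/5 = 90.6
Weighted total:
  Studio work 61 × 0.11 = 6.71
  Case studies 90.6 × 0.06 = 5.436
  Reading responses 59 × 0.52 = 30.68
  Presentations 94 × 0.17 = 15.98
  Oral exam 61 × 0.14 = 8.54
Sum = 67.346
67.346 is ≥ 67 and < 70 → D+

D+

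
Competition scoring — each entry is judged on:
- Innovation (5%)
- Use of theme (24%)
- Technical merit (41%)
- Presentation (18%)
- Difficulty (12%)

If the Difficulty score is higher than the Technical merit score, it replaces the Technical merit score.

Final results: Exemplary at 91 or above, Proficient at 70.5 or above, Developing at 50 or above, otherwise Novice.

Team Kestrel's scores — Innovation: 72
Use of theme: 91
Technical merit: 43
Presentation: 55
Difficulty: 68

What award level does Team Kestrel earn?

Proficient

Difficulty (68) > Technical merit (43), so Technical merit counts as 68.
Weighted total:
  Innovation 72 × 0.05 = 3.6
  Use of theme 91 × 0.24 = 21.84
  Technical merit 68 × 0.41 = 27.88
  Presentation 55 × 0.18 = 9.9
  Difficulty 68 × 0.12 = 8.16
Sum = 71.38
71.38 is ≥ 70.5 and < 91 → Proficient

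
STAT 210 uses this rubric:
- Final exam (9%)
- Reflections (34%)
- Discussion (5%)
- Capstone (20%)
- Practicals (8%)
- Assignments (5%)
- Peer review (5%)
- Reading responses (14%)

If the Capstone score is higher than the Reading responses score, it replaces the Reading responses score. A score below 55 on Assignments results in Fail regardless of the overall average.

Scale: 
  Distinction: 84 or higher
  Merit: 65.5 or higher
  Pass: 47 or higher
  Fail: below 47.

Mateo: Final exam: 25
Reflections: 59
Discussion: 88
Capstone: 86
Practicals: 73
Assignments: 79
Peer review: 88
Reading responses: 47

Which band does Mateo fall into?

Merit

Capstone (86) > Reading responses (47), so Reading responses counts as 86.
Assignments score 79 ≥ 55: minimum met.
Weighted total:
  Final exam 25 × 0.09 = 2.25
  Reflections 59 × 0.34 = 20.06
  Discussion 88 × 0.05 = 4.4
  Capstone 86 × 0.2 = 17.2
  Practicals 73 × 0.08 = 5.84
  Assignments 79 × 0.05 = 3.95
  Peer review 88 × 0.05 = 4.4
  Reading responses 86 × 0.14 = 12.04
Sum = 70.14
70.14 is ≥ 65.5 and < 84 → Merit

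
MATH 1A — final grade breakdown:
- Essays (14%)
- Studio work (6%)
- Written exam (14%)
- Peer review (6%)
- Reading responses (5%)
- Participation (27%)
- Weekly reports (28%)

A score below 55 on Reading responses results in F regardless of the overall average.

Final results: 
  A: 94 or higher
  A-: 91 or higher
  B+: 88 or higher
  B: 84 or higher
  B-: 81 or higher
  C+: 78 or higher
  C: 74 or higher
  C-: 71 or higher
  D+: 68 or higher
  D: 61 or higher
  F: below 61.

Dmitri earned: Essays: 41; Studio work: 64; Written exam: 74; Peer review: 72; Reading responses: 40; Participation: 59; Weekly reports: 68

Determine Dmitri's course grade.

Reading responses score 40 < 55: minimum not met.
Weighted total:
  Essays 41 × 0.14 = 5.74
  Studio work 64 × 0.06 = 3.84
  Written exam 74 × 0.14 = 10.36
  Peer review 72 × 0.06 = 4.32
  Reading responses 40 × 0.05 = 2
  Participation 59 × 0.27 = 15.93
  Weekly reports 68 × 0.28 = 19.04
Sum = 61.23
Because the Reading responses minimum was not met, the result is F.

F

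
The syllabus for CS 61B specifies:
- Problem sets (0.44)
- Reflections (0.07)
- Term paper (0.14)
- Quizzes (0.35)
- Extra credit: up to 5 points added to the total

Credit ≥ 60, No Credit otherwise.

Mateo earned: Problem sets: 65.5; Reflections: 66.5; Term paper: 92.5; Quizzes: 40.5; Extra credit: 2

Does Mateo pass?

Weighted total:
  Problem sets 65.5 × 0.44 = 28.82
  Reflections 66.5 × 0.07 = 4.655
  Term paper 92.5 × 0.14 = 12.95
  Quizzes 40.5 × 0.35 = 14.175
Sum = 60.6
Extra credit: 60.6 + 2 = 62.6
62.6 ≥ 60 → Credit

Credit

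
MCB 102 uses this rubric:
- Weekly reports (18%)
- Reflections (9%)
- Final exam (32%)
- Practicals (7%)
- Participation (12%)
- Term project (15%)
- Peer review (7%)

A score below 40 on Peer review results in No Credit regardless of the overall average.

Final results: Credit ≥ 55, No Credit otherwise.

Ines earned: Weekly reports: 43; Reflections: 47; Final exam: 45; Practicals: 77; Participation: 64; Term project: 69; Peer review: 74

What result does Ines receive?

No Credit

Peer review score 74 ≥ 40: minimum met.
Weighted total:
  Weekly reports 43 × 0.18 = 7.74
  Reflections 47 × 0.09 = 4.23
  Final exam 45 × 0.32 = 14.4
  Practicals 77 × 0.07 = 5.39
  Participation 64 × 0.12 = 7.68
  Term project 69 × 0.15 = 10.35
  Peer review 74 × 0.07 = 5.18
Sum = 54.97
54.97 < 55 → No Credit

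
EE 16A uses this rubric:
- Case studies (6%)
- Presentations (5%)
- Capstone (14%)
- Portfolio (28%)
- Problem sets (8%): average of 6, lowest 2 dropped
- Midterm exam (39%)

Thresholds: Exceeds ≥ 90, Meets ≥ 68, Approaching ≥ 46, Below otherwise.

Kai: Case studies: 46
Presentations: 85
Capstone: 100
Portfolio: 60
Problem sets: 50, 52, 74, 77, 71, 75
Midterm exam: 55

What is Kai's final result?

Problem sets: drop 50, 52 → average of remaining 4 = 297/4 = 74.25
Weighted total:
  Case studies 46 × 0.06 = 2.76
  Presentations 85 × 0.05 = 4.25
  Capstone 100 × 0.14 = 14
  Portfolio 60 × 0.28 = 16.8
  Problem sets 74.25 × 0.08 = 5.94
  Midterm exam 55 × 0.39 = 21.45
Sum = 65.2
65.2 is ≥ 46 and < 68 → Approaching

Approaching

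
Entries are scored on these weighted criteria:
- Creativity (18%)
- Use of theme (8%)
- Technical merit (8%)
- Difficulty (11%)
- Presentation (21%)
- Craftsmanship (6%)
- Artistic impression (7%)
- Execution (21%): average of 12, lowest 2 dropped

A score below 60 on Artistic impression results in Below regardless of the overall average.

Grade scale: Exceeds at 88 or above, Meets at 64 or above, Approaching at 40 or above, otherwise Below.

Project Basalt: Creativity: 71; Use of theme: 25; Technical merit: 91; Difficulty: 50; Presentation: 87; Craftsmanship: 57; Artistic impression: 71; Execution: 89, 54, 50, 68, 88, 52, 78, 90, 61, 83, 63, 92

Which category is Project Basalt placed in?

Execution: drop 50, 52 → average of remaining 10 = 766/10 = 76.6
Artistic impression score 71 ≥ 60: minimum met.
Weighted total:
  Creativity 71 × 0.18 = 12.78
  Use of theme 25 × 0.08 = 2
  Technical merit 91 × 0.08 = 7.28
  Difficulty 50 × 0.11 = 5.5
  Presentation 87 × 0.21 = 18.27
  Craftsmanship 57 × 0.06 = 3.42
  Artistic impression 71 × 0.07 = 4.97
  Execution 76.6 × 0.21 = 16.086
Sum = 70.306
70.306 is ≥ 64 and < 88 → Meets

Meets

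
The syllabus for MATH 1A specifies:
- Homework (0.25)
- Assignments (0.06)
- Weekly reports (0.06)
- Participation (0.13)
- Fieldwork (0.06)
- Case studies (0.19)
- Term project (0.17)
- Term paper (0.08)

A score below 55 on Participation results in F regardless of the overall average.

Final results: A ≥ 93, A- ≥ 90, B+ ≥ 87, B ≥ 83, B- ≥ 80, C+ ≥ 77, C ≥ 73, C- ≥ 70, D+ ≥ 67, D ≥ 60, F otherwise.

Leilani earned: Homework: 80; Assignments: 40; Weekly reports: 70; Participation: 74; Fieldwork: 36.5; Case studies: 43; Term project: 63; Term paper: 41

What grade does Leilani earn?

D

Participation score 74 ≥ 55: minimum met.
Weighted total:
  Homework 80 × 0.25 = 20
  Assignments 40 × 0.06 = 2.4
  Weekly reports 70 × 0.06 = 4.2
  Participation 74 × 0.13 = 9.62
  Fieldwork 36.5 × 0.06 = 2.19
  Case studies 43 × 0.19 = 8.17
  Term project 63 × 0.17 = 10.71
  Term paper 41 × 0.08 = 3.28
Sum = 60.57
60.57 is ≥ 60 and < 67 → D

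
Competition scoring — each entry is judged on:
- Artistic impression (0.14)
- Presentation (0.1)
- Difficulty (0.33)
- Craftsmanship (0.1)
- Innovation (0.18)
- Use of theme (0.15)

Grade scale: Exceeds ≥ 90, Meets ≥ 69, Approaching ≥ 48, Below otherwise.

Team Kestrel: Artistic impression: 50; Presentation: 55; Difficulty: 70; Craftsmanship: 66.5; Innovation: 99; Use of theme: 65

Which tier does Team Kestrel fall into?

Meets

Weighted total:
  Artistic impression 50 × 0.14 = 7
  Presentation 55 × 0.1 = 5.5
  Difficulty 70 × 0.33 = 23.1
  Craftsmanship 66.5 × 0.1 = 6.65
  Innovation 99 × 0.18 = 17.82
  Use of theme 65 × 0.15 = 9.75
Sum = 69.82
69.82 is ≥ 69 and < 90 → Meets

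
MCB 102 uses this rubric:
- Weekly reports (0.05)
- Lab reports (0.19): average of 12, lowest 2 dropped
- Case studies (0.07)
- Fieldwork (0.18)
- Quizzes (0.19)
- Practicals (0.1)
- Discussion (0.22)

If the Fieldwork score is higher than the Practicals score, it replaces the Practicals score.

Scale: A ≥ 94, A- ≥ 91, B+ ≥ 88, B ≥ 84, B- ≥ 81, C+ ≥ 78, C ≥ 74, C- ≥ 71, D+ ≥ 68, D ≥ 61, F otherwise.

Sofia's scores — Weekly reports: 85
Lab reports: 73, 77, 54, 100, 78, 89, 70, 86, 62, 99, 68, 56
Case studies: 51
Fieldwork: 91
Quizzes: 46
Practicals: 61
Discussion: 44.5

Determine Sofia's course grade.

Lab reports: drop 54, 56 → average of remaining 10 = 802/10 = 80.2
Fieldwork (91) > Practicals (61), so Practicals counts as 91.
Weighted total:
  Weekly reports 85 × 0.05 = 4.25
  Lab reports 80.2 × 0.19 = 15.238
  Case studies 51 × 0.07 = 3.57
  Fieldwork 91 × 0.18 = 16.38
  Quizzes 46 × 0.19 = 8.74
  Practicals 91 × 0.1 = 9.1
  Discussion 44.5 × 0.22 = 9.79
Sum = 67.068
67.068 is ≥ 61 and < 68 → D

D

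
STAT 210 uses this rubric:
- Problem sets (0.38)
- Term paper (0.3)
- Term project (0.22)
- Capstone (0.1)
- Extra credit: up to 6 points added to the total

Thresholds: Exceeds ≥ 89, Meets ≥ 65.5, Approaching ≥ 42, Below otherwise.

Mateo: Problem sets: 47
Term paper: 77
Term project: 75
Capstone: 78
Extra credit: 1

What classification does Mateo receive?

Meets

Weighted total:
  Problem sets 47 × 0.38 = 17.86
  Term paper 77 × 0.3 = 23.1
  Term project 75 × 0.22 = 16.5
  Capstone 78 × 0.1 = 7.8
Sum = 65.26
Extra credit: 65.26 + 1 = 66.26
66.26 is ≥ 65.5 and < 89 → Meets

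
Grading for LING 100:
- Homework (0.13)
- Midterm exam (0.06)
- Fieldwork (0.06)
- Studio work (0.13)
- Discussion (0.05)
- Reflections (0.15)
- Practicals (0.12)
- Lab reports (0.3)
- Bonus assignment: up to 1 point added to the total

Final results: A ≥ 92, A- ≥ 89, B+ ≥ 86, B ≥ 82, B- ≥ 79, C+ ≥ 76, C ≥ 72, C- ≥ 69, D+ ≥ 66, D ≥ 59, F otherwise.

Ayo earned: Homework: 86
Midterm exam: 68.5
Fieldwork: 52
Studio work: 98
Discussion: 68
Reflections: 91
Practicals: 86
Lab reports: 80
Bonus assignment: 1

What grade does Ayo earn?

Weighted total:
  Homework 86 × 0.13 = 11.18
  Midterm exam 68.5 × 0.06 = 4.11
  Fieldwork 52 × 0.06 = 3.12
  Studio work 98 × 0.13 = 12.74
  Discussion 68 × 0.05 = 3.4
  Reflections 91 × 0.15 = 13.65
  Practicals 86 × 0.12 = 10.32
  Lab reports 80 × 0.3 = 24
Sum = 82.52
Bonus assignment: 82.52 + 1 = 83.52
83.52 is ≥ 82 and < 86 → B

B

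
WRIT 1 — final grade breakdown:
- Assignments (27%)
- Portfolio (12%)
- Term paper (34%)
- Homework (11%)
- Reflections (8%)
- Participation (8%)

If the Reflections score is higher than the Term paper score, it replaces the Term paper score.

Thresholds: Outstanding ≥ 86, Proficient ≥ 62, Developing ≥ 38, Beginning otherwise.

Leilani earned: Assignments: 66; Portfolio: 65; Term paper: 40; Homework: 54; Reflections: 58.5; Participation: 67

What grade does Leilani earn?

Reflections (58.5) > Term paper (40), so Term paper counts as 58.5.
Weighted total:
  Assignments 66 × 0.27 = 17.82
  Portfolio 65 × 0.12 = 7.8
  Term paper 58.5 × 0.34 = 19.89
  Homework 54 × 0.11 = 5.94
  Reflections 58.5 × 0.08 = 4.68
  Participation 67 × 0.08 = 5.36
Sum = 61.49
61.49 is ≥ 38 and < 62 → Developing

Developing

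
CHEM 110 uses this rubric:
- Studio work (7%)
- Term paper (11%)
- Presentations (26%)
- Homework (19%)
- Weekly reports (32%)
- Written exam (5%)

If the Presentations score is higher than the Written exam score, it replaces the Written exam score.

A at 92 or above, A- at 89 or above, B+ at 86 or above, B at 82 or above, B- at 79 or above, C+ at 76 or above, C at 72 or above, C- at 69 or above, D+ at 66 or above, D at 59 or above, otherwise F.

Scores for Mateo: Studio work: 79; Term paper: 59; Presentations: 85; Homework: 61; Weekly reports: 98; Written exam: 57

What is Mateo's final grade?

Presentations (85) > Written exam (57), so Written exam counts as 85.
Weighted total:
  Studio work 79 × 0.07 = 5.53
  Term paper 59 × 0.11 = 6.49
  Presentations 85 × 0.26 = 22.1
  Homework 61 × 0.19 = 11.59
  Weekly reports 98 × 0.32 = 31.36
  Written exam 85 × 0.05 = 4.25
Sum = 81.32
81.32 is ≥ 79 and < 82 → B-

B-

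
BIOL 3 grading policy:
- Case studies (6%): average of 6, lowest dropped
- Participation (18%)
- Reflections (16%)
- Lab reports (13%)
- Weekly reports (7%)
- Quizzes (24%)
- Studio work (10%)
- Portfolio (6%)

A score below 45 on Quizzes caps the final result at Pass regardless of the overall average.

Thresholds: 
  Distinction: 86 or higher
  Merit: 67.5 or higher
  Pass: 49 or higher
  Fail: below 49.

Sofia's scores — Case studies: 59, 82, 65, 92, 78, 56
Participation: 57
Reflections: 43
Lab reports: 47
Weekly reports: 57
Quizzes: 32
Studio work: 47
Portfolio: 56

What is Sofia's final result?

Fail

Case studies: drop 56 → average of remaining 5 = 376/5 = 75.2
Quizzes score 32 < 45: minimum not met.
Weighted total:
  Case studies 75.2 × 0.06 = 4.512
  Participation 57 × 0.18 = 10.26
  Reflections 43 × 0.16 = 6.88
  Lab reports 47 × 0.13 = 6.11
  Weekly reports 57 × 0.07 = 3.99
  Quizzes 32 × 0.24 = 7.68
  Studio work 47 × 0.1 = 4.7
  Portfolio 56 × 0.06 = 3.36
Sum = 47.492
47.492 would be Fail; cap at Pass applies → Fail.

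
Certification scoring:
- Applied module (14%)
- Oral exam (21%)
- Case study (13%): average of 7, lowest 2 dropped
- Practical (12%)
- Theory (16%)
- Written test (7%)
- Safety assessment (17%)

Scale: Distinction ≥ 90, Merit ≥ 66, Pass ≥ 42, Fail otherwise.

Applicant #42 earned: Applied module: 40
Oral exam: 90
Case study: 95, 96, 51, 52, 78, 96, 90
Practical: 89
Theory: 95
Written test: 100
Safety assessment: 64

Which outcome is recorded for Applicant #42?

Merit

Case study: drop 51, 52 → average of remaining 5 = 455/5 = 91
Weighted total:
  Applied module 40 × 0.14 = 5.6
  Oral exam 90 × 0.21 = 18.9
  Case study 91 × 0.13 = 11.83
  Practical 89 × 0.12 = 10.68
  Theory 95 × 0.16 = 15.2
  Written test 100 × 0.07 = 7
  Safety assessment 64 × 0.17 = 10.88
Sum = 80.09
80.09 is ≥ 66 and < 90 → Merit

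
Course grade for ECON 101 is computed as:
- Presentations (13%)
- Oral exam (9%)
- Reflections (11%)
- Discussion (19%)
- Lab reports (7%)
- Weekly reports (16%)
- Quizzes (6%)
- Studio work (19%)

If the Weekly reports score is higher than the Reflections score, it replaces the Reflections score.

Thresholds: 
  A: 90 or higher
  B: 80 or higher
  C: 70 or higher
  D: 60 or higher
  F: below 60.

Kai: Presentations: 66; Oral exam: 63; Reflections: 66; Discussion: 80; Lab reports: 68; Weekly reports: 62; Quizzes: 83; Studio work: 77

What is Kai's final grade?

C

Weekly reports (62) ≤ Reflections (66), so Reflections stays at 66.
Weighted total:
  Presentations 66 × 0.13 = 8.58
  Oral exam 63 × 0.09 = 5.67
  Reflections 66 × 0.11 = 7.26
  Discussion 80 × 0.19 = 15.2
  Lab reports 68 × 0.07 = 4.76
  Weekly reports 62 × 0.16 = 9.92
  Quizzes 83 × 0.06 = 4.98
  Studio work 77 × 0.19 = 14.63
Sum = 71
71 is ≥ 70 and < 80 → C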